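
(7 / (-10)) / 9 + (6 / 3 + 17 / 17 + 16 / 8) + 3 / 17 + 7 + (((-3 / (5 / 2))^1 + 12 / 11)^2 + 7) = 17689721 / 925650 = 19.11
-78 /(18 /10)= -130 /3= -43.33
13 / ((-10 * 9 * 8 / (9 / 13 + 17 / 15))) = -89 / 2700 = -0.03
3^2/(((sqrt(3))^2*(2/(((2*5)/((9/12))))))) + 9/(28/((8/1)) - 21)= 682/35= 19.49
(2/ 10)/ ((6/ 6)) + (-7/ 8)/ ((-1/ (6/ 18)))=59/ 120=0.49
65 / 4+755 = 3085 / 4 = 771.25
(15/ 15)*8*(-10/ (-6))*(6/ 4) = 20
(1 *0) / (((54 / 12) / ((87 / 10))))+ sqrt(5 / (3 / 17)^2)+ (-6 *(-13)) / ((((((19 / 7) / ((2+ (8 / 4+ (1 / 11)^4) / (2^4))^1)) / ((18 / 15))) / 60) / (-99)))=-435265.15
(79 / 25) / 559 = 0.01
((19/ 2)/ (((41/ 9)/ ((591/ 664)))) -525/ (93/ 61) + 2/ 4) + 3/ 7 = -341.57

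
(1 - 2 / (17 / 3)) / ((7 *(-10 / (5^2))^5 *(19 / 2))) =-34375 / 36176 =-0.95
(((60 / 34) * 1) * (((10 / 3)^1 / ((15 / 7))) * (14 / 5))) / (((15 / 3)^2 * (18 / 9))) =196 / 1275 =0.15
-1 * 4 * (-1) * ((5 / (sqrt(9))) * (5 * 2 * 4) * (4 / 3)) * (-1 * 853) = -2729600 / 9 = -303288.89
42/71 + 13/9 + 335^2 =71713076/639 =112227.04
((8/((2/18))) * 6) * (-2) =-864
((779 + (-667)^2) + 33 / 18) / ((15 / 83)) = 221943577 / 90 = 2466039.74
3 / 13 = 0.23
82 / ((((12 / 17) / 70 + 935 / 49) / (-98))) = -33469940 / 79517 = -420.92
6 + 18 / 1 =24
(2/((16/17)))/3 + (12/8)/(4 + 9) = 257/312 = 0.82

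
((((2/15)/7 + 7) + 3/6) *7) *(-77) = -121583/30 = -4052.77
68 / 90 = 34 / 45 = 0.76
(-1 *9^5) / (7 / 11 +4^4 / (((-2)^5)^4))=-295612416 / 3187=-92755.70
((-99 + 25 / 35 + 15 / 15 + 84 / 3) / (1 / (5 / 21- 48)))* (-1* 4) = -1945820 / 147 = -13236.87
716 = 716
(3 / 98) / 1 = 3 / 98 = 0.03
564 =564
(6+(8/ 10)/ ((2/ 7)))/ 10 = 22/ 25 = 0.88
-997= -997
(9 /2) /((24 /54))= 81 /8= 10.12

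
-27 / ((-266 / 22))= 297 / 133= 2.23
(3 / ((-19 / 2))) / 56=-3 / 532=-0.01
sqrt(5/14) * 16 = 8 * sqrt(70)/7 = 9.56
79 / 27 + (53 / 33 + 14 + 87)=31343 / 297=105.53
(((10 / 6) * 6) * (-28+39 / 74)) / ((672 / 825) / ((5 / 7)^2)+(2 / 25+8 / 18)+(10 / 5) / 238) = -129.02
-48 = -48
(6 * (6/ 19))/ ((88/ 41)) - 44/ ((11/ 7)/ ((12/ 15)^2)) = -178039/ 10450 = -17.04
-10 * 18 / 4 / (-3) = 15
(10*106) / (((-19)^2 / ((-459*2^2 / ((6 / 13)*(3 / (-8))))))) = 11244480 / 361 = 31148.14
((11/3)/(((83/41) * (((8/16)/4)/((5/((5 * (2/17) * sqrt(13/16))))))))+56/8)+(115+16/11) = 1358/11+122672 * sqrt(13)/3237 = 260.09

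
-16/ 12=-4/ 3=-1.33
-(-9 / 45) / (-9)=-1 / 45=-0.02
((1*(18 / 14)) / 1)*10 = 90 / 7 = 12.86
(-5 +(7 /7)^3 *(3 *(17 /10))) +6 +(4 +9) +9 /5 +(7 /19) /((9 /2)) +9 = 51269 /1710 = 29.98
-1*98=-98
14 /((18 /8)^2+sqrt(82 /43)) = 2.17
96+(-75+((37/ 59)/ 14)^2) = 14329165/ 682276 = 21.00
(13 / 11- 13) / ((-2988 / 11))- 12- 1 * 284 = -442159 / 1494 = -295.96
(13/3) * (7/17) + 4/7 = 841/357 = 2.36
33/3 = 11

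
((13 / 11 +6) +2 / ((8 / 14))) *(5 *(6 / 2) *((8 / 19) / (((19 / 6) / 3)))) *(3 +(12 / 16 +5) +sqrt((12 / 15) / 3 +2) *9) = 1425.26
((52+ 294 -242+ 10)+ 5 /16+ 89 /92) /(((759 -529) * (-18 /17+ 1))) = -721191 /84640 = -8.52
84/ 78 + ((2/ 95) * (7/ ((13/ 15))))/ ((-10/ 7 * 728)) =138299/ 128440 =1.08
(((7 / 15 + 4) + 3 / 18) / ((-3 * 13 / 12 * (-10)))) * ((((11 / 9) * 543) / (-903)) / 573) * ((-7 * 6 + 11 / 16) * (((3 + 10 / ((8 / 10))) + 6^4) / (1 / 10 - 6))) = -11158796429 / 6645103920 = -1.68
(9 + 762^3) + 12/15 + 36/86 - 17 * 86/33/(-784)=1230561691320277/2781240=442450738.28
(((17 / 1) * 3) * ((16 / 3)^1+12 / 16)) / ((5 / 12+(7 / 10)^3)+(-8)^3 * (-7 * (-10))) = -930750 / 107517721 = -0.01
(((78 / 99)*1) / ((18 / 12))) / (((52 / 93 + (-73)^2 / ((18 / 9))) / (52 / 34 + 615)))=33790744 / 278088261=0.12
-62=-62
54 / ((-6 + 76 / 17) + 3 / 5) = -4590 / 79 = -58.10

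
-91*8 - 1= -729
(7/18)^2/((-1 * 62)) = -49/20088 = -0.00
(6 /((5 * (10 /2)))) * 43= 258 /25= 10.32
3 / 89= 0.03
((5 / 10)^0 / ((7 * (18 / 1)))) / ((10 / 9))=1 / 140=0.01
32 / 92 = 8 / 23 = 0.35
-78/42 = -13/7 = -1.86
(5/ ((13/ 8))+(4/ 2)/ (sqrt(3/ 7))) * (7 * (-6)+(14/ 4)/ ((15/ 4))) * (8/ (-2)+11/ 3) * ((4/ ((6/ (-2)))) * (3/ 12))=-4928/ 351 - 1232 * sqrt(21)/ 405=-27.98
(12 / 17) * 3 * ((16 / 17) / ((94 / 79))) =22752 / 13583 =1.68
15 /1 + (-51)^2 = 2616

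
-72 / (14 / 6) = -30.86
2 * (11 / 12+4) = 59 / 6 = 9.83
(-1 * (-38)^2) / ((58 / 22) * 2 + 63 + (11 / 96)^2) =-146386944 / 6922547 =-21.15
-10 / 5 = -2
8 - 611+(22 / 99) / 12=-32561 / 54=-602.98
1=1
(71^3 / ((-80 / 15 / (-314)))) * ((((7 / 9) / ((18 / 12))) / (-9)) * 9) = -393344189 / 36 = -10926227.47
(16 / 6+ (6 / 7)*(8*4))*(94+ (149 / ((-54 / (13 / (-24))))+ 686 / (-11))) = 37312885 / 37422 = 997.08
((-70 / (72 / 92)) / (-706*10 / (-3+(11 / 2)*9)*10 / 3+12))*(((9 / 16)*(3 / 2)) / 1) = 673785 / 4411264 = 0.15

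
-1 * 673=-673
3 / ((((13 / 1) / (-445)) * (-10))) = 267 / 26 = 10.27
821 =821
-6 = -6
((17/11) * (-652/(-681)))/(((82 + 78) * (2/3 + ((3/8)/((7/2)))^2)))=271558/19913575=0.01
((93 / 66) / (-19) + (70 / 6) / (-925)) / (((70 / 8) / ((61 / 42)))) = -1227991 / 85256325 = -0.01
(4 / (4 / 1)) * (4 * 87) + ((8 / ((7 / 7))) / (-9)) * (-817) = 1074.22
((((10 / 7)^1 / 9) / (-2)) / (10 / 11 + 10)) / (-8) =11 / 12096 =0.00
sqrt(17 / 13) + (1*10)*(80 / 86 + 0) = sqrt(221) / 13 + 400 / 43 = 10.45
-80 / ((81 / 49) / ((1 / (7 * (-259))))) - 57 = -170749 / 2997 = -56.97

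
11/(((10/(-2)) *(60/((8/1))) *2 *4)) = -11/300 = -0.04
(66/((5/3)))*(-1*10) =-396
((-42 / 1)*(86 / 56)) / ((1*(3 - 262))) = 129 / 518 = 0.25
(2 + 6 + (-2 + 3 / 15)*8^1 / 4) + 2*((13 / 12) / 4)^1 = 593 / 120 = 4.94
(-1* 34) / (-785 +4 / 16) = 136 / 3139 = 0.04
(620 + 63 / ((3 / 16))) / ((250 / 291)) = 139098 / 125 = 1112.78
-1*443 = -443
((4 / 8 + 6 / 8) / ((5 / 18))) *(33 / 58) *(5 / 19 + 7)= 20493 / 1102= 18.60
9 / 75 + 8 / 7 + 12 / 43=1.54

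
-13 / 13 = -1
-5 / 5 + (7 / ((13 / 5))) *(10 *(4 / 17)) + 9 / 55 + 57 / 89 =6641061 / 1081795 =6.14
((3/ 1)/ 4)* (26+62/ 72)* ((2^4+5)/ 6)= 6769/ 96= 70.51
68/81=0.84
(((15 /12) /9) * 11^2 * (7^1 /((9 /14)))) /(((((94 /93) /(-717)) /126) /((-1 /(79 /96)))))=73798974480 /3713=19875834.76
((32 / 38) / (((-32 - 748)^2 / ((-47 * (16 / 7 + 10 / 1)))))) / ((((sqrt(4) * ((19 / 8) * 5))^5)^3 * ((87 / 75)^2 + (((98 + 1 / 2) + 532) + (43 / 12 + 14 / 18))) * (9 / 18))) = -34720515620864 / 5962565739898379572893763786099853515625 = -0.00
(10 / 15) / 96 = 1 / 144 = 0.01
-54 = -54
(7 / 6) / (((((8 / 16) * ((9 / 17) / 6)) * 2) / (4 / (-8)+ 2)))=119 / 6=19.83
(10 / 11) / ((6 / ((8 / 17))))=0.07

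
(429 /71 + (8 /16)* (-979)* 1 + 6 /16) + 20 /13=-3555723 /7384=-481.54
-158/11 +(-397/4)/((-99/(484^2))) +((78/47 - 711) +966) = 1093873079/4653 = 235089.85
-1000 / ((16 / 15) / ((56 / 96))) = -4375 / 8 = -546.88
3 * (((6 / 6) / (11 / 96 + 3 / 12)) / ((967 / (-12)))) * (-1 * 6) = 20736 / 33845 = 0.61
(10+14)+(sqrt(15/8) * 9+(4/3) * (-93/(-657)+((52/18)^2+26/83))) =9 * sqrt(30)/4+52612460/1472337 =48.06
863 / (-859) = -863 / 859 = -1.00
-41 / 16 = -2.56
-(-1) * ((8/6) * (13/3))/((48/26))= 169/54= 3.13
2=2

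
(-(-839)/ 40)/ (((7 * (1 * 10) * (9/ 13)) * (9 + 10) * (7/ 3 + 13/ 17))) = 185419/ 25216800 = 0.01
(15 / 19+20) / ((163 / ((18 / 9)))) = 790 / 3097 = 0.26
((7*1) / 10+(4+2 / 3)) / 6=161 / 180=0.89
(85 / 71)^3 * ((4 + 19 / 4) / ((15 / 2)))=4298875 / 2147466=2.00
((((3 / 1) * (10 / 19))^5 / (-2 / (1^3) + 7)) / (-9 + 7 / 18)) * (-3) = 52488000 / 76759069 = 0.68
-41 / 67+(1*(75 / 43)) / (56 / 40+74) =-639526 / 1086137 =-0.59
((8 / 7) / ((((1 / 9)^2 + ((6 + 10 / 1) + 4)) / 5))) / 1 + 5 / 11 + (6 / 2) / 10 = 1298201 / 1248170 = 1.04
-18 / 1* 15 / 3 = -90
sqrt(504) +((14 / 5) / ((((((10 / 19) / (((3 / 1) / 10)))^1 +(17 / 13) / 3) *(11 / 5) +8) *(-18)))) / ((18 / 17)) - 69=-176988311 / 2564622 +6 *sqrt(14)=-46.56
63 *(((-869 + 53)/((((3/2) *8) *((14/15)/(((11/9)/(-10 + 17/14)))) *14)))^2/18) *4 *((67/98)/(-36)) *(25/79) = -1464326875/33205991553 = -0.04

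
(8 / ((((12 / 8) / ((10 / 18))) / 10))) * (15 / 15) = 800 / 27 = 29.63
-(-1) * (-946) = -946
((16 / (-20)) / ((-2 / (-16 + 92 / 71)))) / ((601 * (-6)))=348 / 213355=0.00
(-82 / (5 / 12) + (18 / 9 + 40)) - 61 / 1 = -1079 / 5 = -215.80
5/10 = 1/2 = 0.50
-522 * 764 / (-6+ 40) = -199404 / 17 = -11729.65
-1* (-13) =13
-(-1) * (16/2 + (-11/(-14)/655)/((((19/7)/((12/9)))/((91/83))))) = 24792442/3098805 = 8.00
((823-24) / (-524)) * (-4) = 799 / 131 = 6.10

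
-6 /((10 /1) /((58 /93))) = -58 /155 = -0.37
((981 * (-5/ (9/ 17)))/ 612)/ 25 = -109/ 180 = -0.61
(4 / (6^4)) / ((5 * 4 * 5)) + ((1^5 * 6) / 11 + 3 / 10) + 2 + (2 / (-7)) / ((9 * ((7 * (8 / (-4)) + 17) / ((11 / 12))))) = 2358239 / 831600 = 2.84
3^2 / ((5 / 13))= 117 / 5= 23.40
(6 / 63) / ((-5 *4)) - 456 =-95761 / 210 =-456.00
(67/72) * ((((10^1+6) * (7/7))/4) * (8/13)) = 268/117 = 2.29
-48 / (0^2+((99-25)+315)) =-48 / 389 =-0.12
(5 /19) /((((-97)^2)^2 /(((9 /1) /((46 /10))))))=225 /38687295797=0.00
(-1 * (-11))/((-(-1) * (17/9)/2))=198/17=11.65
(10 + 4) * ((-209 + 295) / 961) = 1.25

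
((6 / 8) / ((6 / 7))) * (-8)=-7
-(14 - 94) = 80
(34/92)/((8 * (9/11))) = 187/3312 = 0.06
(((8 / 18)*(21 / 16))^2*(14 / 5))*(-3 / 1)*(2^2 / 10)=-343 / 300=-1.14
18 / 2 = 9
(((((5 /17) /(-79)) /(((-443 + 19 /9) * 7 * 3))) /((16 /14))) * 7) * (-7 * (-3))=2205 /42632192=0.00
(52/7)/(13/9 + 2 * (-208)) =-36/2009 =-0.02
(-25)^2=625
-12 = -12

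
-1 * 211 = -211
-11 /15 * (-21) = 15.40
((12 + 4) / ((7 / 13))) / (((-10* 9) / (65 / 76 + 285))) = -112970 / 1197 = -94.38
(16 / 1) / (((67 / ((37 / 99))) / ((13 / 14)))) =3848 / 46431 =0.08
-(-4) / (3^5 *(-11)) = -4 / 2673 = -0.00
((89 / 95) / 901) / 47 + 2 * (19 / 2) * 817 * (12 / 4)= 187345457174 / 4022965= 46569.00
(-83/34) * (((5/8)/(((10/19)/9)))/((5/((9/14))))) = -127737/38080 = -3.35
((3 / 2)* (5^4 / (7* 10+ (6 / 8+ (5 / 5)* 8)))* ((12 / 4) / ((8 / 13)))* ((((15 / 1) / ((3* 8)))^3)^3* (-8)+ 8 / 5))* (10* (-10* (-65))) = 65726266896875 / 117440512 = 559655.83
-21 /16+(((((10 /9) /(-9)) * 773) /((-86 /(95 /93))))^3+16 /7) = 9248732757985150931 /3806512775381182608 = 2.43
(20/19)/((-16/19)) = -5/4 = -1.25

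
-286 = -286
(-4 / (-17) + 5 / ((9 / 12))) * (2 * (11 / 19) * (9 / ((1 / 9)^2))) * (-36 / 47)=-67744512 / 15181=-4462.45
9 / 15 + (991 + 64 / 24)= 14914 / 15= 994.27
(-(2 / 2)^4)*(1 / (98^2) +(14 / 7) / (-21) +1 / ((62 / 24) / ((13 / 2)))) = -2162365 / 893172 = -2.42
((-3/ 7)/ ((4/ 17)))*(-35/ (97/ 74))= 9435/ 194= 48.63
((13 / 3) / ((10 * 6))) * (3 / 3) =0.07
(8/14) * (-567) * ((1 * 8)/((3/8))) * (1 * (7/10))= -24192/5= -4838.40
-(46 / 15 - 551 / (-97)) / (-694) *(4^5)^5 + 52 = 7164664057219291844 / 504885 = 14190685120808.29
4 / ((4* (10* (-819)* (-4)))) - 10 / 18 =-18199 / 32760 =-0.56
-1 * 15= -15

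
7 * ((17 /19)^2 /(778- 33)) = 2023 /268945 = 0.01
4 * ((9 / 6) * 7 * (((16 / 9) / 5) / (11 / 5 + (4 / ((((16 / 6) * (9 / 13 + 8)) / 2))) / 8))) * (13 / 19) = 2632448 / 577923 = 4.56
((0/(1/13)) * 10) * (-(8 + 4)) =0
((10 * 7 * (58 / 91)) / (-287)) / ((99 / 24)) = -4640 / 123123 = -0.04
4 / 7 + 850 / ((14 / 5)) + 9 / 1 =2192 / 7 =313.14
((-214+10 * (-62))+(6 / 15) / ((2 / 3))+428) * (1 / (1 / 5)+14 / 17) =-200673 / 85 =-2360.86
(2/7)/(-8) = -0.04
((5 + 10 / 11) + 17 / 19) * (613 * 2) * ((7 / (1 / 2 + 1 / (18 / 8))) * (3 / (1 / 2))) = 1317989232 / 3553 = 370951.09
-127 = -127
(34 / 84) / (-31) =-17 / 1302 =-0.01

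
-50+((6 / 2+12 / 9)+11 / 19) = -2570 / 57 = -45.09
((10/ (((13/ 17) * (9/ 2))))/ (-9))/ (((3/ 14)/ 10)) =-47600/ 3159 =-15.07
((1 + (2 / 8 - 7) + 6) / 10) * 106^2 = 2809 / 10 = 280.90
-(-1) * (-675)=-675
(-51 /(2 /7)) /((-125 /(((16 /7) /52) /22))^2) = -102 /2236609375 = -0.00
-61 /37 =-1.65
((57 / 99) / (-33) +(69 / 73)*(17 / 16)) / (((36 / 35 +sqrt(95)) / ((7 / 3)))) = -307525225 / 12197913684 +10763382875*sqrt(95) / 439124892624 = 0.21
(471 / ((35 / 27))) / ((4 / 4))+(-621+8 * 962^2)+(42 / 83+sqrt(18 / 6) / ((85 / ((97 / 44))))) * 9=873 * sqrt(3) / 3740+21506583296 / 2905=7403299.30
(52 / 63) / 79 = 52 / 4977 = 0.01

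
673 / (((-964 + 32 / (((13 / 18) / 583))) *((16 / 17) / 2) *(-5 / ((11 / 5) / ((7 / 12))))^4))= 0.02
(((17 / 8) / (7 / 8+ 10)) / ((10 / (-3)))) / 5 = -17 / 1450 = -0.01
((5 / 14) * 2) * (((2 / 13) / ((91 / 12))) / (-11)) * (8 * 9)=-8640 / 91091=-0.09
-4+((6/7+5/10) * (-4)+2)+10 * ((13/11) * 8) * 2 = 13988/77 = 181.66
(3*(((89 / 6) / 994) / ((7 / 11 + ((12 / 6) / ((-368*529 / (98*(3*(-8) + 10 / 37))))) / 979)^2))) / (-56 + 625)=17287247686851219209 / 88983301097976729870825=0.00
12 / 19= 0.63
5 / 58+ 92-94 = -111 / 58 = -1.91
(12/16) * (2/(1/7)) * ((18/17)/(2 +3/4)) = 756/187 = 4.04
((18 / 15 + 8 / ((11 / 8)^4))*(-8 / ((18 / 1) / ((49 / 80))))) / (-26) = 6166307 / 171299700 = 0.04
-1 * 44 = -44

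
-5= -5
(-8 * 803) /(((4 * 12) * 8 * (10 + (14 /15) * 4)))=-4015 /3296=-1.22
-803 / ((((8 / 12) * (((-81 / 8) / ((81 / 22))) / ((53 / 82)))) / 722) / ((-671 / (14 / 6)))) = -16869451302 / 287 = -58778575.97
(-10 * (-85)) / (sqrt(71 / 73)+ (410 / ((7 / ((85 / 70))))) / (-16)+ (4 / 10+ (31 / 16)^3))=201712493595648000 / 694541701419457 - 855994531840000 * sqrt(5183) / 694541701419457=201.70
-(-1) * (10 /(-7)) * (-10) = 100 /7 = 14.29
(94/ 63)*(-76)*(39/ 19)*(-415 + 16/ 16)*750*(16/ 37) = 8094528000/ 259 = 31253003.86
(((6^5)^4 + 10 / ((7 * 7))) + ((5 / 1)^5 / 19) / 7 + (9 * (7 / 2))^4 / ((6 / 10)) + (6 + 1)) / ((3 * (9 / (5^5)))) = 170194175461318413415625 / 402192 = 423166486308326404.84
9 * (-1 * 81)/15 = -243/5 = -48.60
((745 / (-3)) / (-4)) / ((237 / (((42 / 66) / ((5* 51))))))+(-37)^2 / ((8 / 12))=3276327437 / 1595484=2053.50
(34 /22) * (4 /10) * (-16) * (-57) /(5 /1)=31008 /275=112.76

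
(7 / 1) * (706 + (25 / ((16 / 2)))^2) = 320663 / 64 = 5010.36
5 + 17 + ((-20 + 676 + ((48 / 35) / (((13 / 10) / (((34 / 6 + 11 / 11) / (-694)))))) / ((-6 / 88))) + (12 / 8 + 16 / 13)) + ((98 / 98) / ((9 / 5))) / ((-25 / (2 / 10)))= 9674994821 / 14209650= 680.87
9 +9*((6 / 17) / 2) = 180 / 17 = 10.59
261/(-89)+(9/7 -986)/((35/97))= -59571214/21805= -2732.00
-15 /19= -0.79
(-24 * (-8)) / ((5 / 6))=1152 / 5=230.40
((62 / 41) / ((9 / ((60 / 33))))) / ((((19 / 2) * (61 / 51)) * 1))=0.03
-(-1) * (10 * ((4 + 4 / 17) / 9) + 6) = 182 / 17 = 10.71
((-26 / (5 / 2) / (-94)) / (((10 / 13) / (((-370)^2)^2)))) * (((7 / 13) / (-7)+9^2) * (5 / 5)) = 10252410334400 / 47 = 218136390093.62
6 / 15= 0.40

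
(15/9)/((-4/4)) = -5/3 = -1.67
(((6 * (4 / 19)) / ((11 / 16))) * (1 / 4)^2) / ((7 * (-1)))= -24 / 1463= -0.02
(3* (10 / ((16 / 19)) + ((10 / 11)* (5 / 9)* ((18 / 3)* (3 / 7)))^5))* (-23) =-23262970149135 / 21654273256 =-1074.29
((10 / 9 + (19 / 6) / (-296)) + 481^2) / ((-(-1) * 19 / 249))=102313873493 / 33744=3032061.21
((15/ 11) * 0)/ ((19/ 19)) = 0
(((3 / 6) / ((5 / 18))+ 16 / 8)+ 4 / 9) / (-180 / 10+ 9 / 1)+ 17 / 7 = 5548 / 2835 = 1.96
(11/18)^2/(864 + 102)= 121/312984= 0.00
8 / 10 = 4 / 5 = 0.80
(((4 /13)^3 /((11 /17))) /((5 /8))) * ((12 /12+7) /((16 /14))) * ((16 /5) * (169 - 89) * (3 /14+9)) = 143720448 /120835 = 1189.39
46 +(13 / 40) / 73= 134333 / 2920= 46.00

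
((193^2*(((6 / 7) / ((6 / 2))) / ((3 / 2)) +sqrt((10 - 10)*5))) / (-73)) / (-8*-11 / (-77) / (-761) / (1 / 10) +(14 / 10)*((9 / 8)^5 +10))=-18577155031040 / 3161012028939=-5.88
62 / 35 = 1.77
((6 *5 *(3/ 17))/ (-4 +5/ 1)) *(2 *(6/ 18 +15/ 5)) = 600/ 17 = 35.29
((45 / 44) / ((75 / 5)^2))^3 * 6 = 3 / 5324000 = 0.00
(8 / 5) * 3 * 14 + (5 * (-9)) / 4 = 1119 / 20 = 55.95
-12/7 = -1.71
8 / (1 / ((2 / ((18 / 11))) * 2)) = 176 / 9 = 19.56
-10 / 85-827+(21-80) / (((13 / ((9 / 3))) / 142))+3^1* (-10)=-2790.50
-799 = -799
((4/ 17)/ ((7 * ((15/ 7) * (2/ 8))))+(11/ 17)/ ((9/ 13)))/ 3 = 763/ 2295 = 0.33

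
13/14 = 0.93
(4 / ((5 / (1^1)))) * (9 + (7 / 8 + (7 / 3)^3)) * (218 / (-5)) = -531593 / 675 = -787.55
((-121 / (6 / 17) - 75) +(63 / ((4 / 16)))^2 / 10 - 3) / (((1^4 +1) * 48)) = 177887 / 2880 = 61.77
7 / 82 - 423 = -34679 / 82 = -422.91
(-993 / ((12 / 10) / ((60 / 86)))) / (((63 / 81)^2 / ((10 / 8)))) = -10054125 / 8428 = -1192.94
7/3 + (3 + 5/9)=53/9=5.89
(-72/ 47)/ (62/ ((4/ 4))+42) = -0.01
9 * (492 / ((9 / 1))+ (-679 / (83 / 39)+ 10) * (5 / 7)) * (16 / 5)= -13895088 / 2905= -4783.16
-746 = -746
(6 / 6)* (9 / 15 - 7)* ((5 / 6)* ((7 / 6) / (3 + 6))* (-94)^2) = -494816 / 81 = -6108.84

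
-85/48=-1.77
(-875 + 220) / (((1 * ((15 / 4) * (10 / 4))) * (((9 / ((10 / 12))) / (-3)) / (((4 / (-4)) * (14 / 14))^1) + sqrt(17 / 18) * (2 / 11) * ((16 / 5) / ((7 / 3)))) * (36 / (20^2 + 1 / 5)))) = -518058233 / 2390365 + 53824232 * sqrt(34) / 21513285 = -202.14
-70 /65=-14 /13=-1.08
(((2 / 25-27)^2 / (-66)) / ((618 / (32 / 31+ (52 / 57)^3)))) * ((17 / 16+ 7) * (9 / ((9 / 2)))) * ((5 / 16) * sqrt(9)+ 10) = -43817939882003 / 7805440486800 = -5.61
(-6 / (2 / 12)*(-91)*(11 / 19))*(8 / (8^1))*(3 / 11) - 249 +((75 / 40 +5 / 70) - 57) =226855 / 1064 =213.21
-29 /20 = -1.45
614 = 614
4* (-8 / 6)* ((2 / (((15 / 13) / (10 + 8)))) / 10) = -416 / 25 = -16.64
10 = 10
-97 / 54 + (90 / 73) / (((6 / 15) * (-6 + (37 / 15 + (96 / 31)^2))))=-1.29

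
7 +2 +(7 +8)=24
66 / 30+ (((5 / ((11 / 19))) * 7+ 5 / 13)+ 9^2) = 102988 / 715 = 144.04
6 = 6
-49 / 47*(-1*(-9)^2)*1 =84.45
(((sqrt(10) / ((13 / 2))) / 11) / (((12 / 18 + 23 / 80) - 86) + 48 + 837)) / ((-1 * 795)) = -32 * sqrt(10) / 1455084631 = -0.00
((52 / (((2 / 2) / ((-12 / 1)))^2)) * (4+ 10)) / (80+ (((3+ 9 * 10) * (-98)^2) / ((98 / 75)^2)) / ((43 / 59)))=4507776 / 30867815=0.15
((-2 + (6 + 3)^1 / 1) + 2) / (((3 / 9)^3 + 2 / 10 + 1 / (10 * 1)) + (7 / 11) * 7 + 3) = 26730 / 23141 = 1.16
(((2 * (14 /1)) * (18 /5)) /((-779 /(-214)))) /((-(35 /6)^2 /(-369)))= 4992192 /16625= 300.28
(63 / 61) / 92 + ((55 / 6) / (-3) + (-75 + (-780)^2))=30725125337 / 50508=608321.96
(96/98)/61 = 48/2989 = 0.02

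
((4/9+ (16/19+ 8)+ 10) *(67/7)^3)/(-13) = -991916374/762489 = -1300.89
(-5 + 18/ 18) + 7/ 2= -0.50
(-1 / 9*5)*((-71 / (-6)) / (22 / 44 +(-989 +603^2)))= -355 / 19581507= -0.00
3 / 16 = 0.19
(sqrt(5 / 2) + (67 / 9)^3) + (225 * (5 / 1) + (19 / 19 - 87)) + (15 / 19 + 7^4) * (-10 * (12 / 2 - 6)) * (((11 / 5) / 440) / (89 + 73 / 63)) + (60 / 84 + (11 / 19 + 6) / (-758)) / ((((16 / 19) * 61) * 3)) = sqrt(10) / 2 + 5480039993069 / 3775240224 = 1453.15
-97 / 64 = -1.52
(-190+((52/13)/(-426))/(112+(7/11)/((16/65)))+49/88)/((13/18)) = -214834485351/819022204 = -262.31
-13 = -13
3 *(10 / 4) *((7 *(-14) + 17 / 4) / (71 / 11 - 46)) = 4125 / 232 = 17.78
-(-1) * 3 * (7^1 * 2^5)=672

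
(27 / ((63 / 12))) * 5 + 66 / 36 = 1157 / 42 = 27.55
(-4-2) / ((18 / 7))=-7 / 3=-2.33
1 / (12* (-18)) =-1 / 216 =-0.00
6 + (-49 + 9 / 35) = -1496 / 35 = -42.74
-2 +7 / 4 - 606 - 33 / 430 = -521441 / 860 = -606.33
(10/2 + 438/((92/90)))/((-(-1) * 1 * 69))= 9970/1587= 6.28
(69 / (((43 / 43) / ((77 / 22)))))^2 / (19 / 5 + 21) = 1166445 / 496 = 2351.70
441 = 441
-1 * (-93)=93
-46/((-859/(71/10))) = 1633/4295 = 0.38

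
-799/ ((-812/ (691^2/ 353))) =381507319/ 286636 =1330.98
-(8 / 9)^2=-64 / 81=-0.79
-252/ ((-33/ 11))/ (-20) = -21/ 5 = -4.20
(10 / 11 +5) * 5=325 / 11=29.55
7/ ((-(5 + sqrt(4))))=-1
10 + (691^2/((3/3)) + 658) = 478149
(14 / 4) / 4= 7 / 8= 0.88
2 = 2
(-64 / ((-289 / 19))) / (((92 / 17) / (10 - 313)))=-92112 / 391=-235.58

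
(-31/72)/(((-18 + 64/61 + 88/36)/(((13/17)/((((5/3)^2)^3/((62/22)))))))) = 555551217/186158500000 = 0.00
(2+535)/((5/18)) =9666/5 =1933.20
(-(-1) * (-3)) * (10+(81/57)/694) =-395661/13186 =-30.01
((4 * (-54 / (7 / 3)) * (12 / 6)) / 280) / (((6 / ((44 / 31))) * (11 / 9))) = -972 / 7595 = -0.13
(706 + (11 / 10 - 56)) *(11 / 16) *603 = 43187463 / 160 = 269921.64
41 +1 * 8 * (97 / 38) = 1167 / 19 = 61.42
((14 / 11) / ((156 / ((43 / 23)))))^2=0.00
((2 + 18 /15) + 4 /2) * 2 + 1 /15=157 /15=10.47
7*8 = 56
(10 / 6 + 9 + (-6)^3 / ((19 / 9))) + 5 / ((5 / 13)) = -4483 / 57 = -78.65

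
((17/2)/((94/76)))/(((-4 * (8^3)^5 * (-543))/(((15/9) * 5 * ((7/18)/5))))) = 11305/193955117777081597952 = 0.00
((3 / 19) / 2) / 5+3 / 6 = 49 / 95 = 0.52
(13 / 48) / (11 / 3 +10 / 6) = 13 / 256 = 0.05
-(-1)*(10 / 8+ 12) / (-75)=-53 / 300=-0.18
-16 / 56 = -2 / 7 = -0.29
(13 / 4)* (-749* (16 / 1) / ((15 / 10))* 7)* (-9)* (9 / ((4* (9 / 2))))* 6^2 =29444688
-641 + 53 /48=-30715 /48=-639.90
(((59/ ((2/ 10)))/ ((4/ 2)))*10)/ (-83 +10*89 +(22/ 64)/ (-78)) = 3681600/ 2014261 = 1.83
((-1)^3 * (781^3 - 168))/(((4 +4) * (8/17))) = -8098449341/64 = -126538270.95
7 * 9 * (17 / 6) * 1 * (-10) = -1785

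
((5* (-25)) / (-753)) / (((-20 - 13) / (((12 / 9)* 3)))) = -500 / 24849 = -0.02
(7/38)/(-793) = -7/30134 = -0.00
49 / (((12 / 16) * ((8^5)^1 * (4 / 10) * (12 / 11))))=2695 / 589824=0.00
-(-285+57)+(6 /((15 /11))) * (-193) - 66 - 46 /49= -688.14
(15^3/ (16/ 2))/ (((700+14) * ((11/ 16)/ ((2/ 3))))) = 750/ 1309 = 0.57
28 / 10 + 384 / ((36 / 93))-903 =459 / 5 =91.80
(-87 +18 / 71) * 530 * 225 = -734460750 / 71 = -10344517.61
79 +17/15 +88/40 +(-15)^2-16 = 874/3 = 291.33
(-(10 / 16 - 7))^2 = 2601 / 64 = 40.64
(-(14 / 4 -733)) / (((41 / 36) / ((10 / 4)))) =65655 / 41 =1601.34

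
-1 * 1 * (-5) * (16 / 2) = 40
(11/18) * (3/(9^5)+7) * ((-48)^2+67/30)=52429977787/5314410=9865.63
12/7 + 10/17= 274/119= 2.30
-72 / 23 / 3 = -24 / 23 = -1.04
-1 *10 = -10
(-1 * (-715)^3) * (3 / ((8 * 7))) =1096577625 / 56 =19581743.30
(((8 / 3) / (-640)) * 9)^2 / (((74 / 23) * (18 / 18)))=207 / 473600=0.00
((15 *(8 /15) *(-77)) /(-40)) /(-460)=-77 /2300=-0.03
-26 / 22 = -13 / 11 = -1.18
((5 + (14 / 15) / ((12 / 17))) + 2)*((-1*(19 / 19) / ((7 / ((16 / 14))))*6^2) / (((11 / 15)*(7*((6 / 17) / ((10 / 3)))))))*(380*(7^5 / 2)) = -287379951.52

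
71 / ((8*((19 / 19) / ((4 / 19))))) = 71 / 38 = 1.87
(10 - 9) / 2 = 1 / 2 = 0.50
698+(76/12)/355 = 743389/1065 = 698.02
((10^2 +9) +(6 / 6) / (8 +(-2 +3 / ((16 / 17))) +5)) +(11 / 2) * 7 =66997 / 454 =147.57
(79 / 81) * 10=790 / 81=9.75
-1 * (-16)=16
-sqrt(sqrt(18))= -2^(1/4) * sqrt(3)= -2.06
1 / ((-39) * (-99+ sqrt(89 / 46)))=sqrt(4094) / 17579523+ 1518 / 5859841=0.00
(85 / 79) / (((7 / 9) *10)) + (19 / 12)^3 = 3925219 / 955584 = 4.11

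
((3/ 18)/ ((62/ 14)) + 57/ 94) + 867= 3792472/ 4371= 867.64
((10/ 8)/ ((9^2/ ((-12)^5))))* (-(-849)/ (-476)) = 815040/ 119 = 6849.08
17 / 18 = 0.94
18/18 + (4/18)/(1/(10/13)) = 1.17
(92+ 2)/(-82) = -47/41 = -1.15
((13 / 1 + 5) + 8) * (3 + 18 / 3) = 234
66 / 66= 1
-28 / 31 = -0.90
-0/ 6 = 0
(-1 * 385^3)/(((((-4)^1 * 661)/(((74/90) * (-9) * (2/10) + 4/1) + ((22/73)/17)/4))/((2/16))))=6810.74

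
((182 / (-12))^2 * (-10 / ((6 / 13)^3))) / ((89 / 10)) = -454833925 / 173016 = -2628.85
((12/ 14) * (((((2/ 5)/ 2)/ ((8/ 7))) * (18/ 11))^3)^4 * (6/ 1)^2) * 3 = 45234893515255008322023/ 1606875328881152000000000000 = 0.00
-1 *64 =-64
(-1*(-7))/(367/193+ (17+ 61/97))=131047/365629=0.36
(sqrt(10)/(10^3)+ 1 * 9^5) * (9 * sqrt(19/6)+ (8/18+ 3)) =(62+ 27 * sqrt(114)) * (sqrt(10)+ 59049000)/18000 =1149097.25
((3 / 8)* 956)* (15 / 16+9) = 114003 / 32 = 3562.59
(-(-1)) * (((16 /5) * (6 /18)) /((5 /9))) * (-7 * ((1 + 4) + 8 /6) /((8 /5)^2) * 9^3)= -96957 /4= -24239.25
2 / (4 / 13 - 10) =-13 / 63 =-0.21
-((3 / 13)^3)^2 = -729 / 4826809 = -0.00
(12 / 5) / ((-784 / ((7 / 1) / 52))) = -3 / 7280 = -0.00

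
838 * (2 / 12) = 419 / 3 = 139.67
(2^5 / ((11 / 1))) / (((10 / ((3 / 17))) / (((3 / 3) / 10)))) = 24 / 4675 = 0.01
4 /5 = 0.80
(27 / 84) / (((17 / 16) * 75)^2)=64 / 1264375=0.00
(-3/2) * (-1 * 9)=27/2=13.50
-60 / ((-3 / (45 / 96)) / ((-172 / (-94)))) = 3225 / 188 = 17.15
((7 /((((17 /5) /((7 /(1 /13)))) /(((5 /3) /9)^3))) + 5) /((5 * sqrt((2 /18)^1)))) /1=414236 /111537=3.71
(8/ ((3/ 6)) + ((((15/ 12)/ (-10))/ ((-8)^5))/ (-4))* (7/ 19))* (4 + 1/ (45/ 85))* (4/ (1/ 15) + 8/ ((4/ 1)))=174578113457/ 29884416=5841.78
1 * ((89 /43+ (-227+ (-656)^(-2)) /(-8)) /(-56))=-4506908885 /8289992704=-0.54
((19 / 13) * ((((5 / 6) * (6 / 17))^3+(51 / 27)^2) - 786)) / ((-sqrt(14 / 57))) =227533094 * sqrt(798) / 2785671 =2307.36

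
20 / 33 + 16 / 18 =148 / 99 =1.49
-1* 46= -46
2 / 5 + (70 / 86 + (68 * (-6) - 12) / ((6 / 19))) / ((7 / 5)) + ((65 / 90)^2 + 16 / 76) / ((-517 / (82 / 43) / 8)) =-162349978597 / 171067545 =-949.04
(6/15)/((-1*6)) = -1/15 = -0.07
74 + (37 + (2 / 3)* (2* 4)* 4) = 397 / 3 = 132.33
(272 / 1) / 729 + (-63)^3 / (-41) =182295415 / 29889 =6099.08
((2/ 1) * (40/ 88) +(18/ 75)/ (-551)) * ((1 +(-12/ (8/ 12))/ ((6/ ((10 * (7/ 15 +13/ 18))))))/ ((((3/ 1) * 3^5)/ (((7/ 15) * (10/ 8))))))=-25058488/ 994155525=-0.03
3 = 3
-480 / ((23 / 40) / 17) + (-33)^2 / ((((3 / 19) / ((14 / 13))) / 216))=475456944 / 299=1590157.00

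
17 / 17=1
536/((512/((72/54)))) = 67/48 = 1.40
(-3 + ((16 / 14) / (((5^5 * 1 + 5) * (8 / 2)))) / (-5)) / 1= -164326 / 54775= -3.00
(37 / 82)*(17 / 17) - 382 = -31287 / 82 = -381.55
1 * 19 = 19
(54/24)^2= 81/16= 5.06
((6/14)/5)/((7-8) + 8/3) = 9/175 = 0.05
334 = 334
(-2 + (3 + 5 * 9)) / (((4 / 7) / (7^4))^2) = 6496930727 / 8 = 812116340.88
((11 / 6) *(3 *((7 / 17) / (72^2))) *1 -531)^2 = 8759436071075881 / 31066177536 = 281960.54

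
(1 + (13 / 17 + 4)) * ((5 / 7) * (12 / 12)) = 70 / 17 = 4.12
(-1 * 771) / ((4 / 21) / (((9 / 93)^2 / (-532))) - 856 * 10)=20817 / 523264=0.04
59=59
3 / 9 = 1 / 3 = 0.33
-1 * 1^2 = -1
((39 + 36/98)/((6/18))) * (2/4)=5787/98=59.05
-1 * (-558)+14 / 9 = 5036 / 9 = 559.56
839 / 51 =16.45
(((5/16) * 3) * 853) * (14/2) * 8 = 89565/2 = 44782.50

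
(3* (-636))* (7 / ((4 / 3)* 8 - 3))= -40068 / 23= -1742.09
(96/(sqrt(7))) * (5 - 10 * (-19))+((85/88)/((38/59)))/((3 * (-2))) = -5015/20064+18720 * sqrt(7)/7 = 7075.24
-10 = -10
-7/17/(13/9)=-63/221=-0.29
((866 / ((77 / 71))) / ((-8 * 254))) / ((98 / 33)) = -92229 / 696976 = -0.13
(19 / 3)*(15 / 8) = 95 / 8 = 11.88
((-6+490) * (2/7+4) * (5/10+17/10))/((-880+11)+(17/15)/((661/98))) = -316724760/60301283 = -5.25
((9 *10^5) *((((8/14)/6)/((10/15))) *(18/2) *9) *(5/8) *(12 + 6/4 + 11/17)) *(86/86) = 10957781250/119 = 92082195.38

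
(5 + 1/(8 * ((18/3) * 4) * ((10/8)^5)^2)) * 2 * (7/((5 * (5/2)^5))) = 65632340032/457763671875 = 0.14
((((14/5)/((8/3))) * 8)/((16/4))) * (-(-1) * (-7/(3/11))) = -539/10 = -53.90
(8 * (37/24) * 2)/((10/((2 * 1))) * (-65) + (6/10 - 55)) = -370/5691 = -0.07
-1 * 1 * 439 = -439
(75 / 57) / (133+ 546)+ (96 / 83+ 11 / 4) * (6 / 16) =50264191 / 34265056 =1.47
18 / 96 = 3 / 16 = 0.19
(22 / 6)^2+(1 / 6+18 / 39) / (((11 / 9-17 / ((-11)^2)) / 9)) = 5146735 / 275652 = 18.67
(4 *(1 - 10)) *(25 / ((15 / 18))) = -1080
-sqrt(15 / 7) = -sqrt(105) / 7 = -1.46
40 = 40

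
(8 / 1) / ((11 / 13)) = 104 / 11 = 9.45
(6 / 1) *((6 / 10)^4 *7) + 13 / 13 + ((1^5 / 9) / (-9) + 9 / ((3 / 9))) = 1692437 / 50625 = 33.43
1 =1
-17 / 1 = -17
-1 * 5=-5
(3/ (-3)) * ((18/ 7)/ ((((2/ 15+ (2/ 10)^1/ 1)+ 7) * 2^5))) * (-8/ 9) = 3/ 308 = 0.01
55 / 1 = 55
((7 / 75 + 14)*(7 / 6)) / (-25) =-7399 / 11250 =-0.66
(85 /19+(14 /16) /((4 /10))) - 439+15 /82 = -5386391 /12464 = -432.16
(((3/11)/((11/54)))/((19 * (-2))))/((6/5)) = -135/4598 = -0.03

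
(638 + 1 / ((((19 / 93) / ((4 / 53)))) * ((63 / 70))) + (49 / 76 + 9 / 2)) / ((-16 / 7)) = -281.56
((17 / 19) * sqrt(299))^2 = 86411 / 361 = 239.37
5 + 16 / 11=71 / 11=6.45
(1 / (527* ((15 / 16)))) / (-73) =-16 / 577065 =-0.00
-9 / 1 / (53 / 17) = -153 / 53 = -2.89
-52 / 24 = -2.17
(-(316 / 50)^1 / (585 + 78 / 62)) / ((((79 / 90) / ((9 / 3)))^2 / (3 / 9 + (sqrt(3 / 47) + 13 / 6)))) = -75330 / 239291 - 30132 * sqrt(141) / 11246677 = -0.35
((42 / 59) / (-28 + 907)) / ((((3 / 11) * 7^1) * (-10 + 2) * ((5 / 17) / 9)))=-561 / 345740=-0.00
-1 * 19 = -19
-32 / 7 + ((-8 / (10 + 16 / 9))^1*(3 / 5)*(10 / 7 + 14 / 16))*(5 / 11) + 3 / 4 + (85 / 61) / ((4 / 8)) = -1455087 / 995764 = -1.46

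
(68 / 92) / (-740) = -17 / 17020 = -0.00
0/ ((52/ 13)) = 0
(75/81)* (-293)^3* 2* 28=-35215259800/27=-1304268881.48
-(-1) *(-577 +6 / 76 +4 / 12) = -65731 / 114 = -576.59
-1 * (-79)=79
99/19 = 5.21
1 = 1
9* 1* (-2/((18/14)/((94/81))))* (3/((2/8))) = -5264/27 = -194.96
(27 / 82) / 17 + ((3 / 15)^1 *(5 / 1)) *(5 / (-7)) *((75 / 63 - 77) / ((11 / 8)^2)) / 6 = 356520427 / 74385234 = 4.79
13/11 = 1.18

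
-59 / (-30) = 59 / 30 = 1.97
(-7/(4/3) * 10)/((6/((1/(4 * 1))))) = -35/16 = -2.19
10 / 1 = 10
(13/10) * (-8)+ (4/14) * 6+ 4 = -164/35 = -4.69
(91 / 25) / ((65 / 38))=266 / 125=2.13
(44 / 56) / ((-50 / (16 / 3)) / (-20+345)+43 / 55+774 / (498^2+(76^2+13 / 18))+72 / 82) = 841735548940 / 1750579581511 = 0.48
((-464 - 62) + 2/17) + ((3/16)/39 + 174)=-1244239/3536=-351.88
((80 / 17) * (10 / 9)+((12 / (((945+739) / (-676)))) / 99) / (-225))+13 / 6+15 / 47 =38537136323 / 4995228150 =7.71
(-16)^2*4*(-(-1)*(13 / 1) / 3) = 13312 / 3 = 4437.33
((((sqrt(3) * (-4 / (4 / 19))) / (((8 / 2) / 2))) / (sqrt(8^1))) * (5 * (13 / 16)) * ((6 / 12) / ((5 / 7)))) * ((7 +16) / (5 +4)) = -39767 * sqrt(6) / 2304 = -42.28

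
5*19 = 95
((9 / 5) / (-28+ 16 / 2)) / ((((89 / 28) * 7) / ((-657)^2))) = -3884841 / 2225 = -1746.00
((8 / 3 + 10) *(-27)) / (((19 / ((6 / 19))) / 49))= -5292 / 19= -278.53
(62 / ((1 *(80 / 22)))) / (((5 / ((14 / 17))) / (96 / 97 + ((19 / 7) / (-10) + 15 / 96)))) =32397387 / 13192000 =2.46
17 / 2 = 8.50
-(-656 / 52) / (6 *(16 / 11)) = 1.45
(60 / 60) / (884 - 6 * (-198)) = 1 / 2072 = 0.00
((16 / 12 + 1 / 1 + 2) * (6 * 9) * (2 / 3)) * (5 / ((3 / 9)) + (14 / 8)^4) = 243399 / 64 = 3803.11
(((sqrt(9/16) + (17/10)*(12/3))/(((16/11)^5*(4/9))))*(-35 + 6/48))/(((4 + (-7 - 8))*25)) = 5551296201/16777216000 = 0.33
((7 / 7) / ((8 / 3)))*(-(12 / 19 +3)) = -207 / 152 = -1.36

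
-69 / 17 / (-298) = 69 / 5066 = 0.01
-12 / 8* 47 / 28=-141 / 56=-2.52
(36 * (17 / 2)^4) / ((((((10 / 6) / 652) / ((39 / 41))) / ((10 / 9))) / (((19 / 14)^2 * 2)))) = 575011265751 / 2009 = 286217653.44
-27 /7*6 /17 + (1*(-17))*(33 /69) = -25979 /2737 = -9.49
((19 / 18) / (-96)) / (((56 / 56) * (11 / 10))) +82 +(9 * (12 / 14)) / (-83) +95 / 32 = 58576759 / 690228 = 84.87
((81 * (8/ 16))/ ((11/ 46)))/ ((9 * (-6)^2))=23/ 44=0.52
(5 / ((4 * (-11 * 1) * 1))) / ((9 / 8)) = -10 / 99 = -0.10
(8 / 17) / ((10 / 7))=28 / 85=0.33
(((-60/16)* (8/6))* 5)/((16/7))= -175/16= -10.94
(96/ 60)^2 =2.56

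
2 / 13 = 0.15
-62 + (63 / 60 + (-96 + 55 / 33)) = -9317 / 60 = -155.28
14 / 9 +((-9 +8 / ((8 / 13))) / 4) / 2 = 37 / 18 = 2.06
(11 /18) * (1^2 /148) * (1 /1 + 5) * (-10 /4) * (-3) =55 /296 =0.19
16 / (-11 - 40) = -16 / 51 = -0.31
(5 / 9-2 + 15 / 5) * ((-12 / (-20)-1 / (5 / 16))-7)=-224 / 15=-14.93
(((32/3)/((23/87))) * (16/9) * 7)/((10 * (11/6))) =103936/3795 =27.39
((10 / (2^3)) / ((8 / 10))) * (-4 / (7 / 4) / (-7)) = 25 / 49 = 0.51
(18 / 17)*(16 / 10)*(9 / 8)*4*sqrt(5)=648*sqrt(5) / 85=17.05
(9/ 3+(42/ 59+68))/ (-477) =-0.15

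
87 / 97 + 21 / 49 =1.33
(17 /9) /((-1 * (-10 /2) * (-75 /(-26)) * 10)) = 221 /16875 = 0.01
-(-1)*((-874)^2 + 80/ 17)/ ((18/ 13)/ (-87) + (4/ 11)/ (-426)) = -2867662978323/ 62951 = -45553890.78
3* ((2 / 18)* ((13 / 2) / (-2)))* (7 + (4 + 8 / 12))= -455 / 36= -12.64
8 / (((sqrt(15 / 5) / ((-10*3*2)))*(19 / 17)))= -2720*sqrt(3) / 19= -247.96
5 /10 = 1 /2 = 0.50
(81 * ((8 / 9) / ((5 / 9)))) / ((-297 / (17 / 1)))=-408 / 55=-7.42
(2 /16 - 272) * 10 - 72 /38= -206769 /76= -2720.64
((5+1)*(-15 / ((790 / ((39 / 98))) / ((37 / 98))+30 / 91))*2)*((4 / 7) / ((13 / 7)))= -55944 / 5311345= -0.01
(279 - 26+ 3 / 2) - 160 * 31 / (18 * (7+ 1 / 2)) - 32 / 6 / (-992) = 182269 / 837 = 217.76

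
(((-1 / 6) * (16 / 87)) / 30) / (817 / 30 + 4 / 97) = -776 / 20715309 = -0.00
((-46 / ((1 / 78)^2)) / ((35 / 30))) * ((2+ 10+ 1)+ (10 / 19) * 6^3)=-4041795888 / 133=-30389442.77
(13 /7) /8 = 13 /56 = 0.23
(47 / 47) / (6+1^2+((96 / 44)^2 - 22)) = -121 / 1239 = -0.10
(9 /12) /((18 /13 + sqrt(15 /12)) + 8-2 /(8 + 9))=1357824 /16533011-146523 * sqrt(5) /33066022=0.07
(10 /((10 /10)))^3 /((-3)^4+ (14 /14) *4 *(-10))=1000 /41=24.39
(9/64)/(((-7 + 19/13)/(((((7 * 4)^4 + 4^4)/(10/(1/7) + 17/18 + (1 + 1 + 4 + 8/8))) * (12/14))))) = -1686204/9821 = -171.69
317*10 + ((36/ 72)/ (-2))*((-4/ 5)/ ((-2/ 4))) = 15848/ 5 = 3169.60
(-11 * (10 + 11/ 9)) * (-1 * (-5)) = -5555/ 9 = -617.22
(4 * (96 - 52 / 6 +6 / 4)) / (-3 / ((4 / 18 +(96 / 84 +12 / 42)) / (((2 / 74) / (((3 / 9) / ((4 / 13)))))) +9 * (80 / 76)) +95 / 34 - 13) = -1230637837 / 35483730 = -34.68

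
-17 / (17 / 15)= -15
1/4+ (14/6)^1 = 31/12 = 2.58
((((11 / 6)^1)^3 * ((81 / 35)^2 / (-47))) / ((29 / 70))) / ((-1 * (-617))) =-323433 / 117735940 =-0.00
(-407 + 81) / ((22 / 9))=-133.36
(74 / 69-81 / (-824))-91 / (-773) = 56628641 / 43949688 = 1.29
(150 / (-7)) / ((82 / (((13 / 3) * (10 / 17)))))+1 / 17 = -2963 / 4879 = -0.61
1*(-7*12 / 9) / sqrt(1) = -28 / 3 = -9.33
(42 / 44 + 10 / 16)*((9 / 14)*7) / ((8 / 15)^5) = 949978125 / 5767168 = 164.72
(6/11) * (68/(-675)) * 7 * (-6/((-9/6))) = -3808/2475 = -1.54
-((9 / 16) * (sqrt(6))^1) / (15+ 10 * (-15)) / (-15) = -sqrt(6) / 3600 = -0.00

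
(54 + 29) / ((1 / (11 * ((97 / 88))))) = 8051 / 8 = 1006.38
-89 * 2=-178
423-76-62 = 285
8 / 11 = 0.73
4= 4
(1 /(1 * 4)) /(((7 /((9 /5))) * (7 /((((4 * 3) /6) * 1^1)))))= 9 /490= 0.02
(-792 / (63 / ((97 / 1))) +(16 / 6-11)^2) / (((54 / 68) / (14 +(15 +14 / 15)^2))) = -148463505086 / 382725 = -387911.70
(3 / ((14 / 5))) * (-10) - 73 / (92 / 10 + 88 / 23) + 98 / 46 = -488833 / 34454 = -14.19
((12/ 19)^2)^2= 20736/ 130321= 0.16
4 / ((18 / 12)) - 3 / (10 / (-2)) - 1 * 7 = -56 / 15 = -3.73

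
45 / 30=3 / 2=1.50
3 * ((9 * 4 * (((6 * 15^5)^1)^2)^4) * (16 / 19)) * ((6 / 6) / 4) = 80231352265013671156419329345226287841796875000000000000 / 19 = 4222702750790193218758912000000000000000000000000000000.00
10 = 10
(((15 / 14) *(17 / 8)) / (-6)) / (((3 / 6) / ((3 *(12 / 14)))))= -1.95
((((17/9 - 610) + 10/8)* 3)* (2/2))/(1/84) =-152929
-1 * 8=-8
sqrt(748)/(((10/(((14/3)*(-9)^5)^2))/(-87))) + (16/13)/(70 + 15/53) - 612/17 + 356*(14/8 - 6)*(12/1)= -6606294178428*sqrt(187)/5 - 880946752/48425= -18067942854443.40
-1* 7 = -7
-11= -11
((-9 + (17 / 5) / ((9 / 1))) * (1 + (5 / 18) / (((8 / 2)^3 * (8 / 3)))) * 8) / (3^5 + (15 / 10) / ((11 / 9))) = -3283159 / 11605680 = -0.28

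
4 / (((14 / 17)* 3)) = 34 / 21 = 1.62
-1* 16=-16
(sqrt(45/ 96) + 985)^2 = (sqrt(30) + 7880)^2/ 64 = 971574.24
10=10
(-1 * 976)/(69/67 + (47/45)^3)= -2979423000/6621883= -449.94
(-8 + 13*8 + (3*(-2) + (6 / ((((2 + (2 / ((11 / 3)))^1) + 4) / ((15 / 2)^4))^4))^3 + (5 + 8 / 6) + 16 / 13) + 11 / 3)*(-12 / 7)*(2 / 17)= -3315972456324388888524330287310713625251314367865900247543821 / 467552060735957833317613568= -7092199425032645918020080000000000.00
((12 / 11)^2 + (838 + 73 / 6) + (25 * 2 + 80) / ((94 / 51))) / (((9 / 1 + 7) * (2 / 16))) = 31456685 / 68244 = 460.94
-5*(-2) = 10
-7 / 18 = -0.39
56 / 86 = 28 / 43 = 0.65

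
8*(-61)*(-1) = 488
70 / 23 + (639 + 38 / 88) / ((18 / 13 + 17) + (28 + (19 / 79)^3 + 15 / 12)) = 16.46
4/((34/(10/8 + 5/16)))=25/136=0.18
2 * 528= 1056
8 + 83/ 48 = 467/ 48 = 9.73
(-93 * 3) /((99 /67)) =-2077 /11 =-188.82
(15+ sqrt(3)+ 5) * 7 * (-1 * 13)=-1820 - 91 * sqrt(3)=-1977.62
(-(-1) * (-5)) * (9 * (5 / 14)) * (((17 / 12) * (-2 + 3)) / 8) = -2.85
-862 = -862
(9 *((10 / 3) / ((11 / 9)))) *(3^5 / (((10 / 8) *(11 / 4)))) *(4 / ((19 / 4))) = 3359232 / 2299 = 1461.17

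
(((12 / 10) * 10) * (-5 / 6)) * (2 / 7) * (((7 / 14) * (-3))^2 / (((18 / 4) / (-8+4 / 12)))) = 10.95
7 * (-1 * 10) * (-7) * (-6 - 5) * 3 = -16170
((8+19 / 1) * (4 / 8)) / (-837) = -1 / 62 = -0.02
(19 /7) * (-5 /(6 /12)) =-190 /7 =-27.14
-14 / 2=-7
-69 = -69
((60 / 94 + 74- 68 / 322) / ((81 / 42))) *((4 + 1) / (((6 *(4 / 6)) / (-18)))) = -938650 / 1081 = -868.32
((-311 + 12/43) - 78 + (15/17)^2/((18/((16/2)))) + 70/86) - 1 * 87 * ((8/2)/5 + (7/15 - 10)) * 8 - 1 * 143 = 344714979/62135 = 5547.84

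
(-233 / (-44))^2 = 54289 / 1936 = 28.04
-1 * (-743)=743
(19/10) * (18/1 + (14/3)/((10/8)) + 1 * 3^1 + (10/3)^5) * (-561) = -1883271203/4050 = -465005.24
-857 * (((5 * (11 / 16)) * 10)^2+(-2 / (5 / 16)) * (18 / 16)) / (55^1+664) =-322078597 / 230080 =-1399.85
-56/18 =-28/9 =-3.11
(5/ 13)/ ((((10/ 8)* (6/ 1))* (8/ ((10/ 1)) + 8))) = 5/ 858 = 0.01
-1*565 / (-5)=113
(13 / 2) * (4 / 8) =13 / 4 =3.25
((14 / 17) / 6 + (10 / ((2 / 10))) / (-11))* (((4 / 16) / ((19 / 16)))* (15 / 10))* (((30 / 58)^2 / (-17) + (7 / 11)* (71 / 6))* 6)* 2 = -70141788028 / 558769651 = -125.53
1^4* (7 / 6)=1.17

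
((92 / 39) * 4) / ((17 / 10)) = 3680 / 663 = 5.55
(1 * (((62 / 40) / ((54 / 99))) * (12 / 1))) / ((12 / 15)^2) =1705 / 32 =53.28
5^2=25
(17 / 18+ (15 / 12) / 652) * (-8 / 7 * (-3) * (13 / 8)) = 288769 / 54768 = 5.27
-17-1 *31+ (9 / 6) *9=-69 / 2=-34.50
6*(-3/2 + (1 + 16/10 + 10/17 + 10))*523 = 3117603/85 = 36677.68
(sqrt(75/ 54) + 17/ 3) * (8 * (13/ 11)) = 260 * sqrt(2)/ 33 + 1768/ 33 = 64.72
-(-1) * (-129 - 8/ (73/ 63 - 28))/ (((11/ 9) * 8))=-178065/ 13528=-13.16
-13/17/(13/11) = -11/17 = -0.65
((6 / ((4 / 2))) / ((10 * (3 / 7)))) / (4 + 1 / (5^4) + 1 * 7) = 875 / 13752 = 0.06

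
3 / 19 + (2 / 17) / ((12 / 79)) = 1807 / 1938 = 0.93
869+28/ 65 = 56513/ 65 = 869.43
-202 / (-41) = 202 / 41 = 4.93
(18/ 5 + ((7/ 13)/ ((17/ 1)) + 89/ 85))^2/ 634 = 534578/ 15482597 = 0.03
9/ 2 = 4.50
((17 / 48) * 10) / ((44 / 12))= 85 / 88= 0.97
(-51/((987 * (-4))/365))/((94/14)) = 6205/8836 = 0.70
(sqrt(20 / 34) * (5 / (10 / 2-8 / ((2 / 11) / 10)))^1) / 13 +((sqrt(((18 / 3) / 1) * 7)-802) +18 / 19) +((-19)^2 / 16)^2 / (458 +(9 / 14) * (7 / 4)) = -1786421821 / 2233184-sqrt(170) / 19227 +sqrt(42) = -793.46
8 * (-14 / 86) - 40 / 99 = -7264 / 4257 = -1.71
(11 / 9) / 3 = 11 / 27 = 0.41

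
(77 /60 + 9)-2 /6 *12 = 6.28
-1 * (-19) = 19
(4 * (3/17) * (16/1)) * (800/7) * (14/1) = 307200/17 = 18070.59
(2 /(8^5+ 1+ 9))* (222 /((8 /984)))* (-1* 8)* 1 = -24272 /1821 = -13.33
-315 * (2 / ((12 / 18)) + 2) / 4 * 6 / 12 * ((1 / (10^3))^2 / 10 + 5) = -984.38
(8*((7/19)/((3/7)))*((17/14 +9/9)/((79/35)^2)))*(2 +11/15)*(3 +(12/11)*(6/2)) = 200538380/3913107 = 51.25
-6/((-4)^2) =-3/8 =-0.38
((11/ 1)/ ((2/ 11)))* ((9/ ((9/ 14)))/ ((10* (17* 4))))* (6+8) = 5929/ 340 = 17.44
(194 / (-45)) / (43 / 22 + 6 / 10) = -4268 / 2529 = -1.69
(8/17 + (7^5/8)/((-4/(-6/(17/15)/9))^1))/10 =84163/2720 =30.94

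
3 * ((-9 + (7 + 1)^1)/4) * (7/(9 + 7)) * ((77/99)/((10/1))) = -0.03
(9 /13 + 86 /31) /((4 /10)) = 6985 /806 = 8.67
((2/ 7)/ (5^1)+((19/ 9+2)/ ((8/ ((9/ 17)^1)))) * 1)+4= 20607/ 4760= 4.33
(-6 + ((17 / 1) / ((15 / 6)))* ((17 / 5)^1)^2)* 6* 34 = 1851504 / 125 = 14812.03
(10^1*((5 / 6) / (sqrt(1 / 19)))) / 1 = 25*sqrt(19) / 3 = 36.32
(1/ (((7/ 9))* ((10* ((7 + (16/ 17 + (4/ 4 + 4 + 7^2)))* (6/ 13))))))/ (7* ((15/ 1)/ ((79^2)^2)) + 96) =662151377/ 14134205790180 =0.00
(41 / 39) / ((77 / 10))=410 / 3003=0.14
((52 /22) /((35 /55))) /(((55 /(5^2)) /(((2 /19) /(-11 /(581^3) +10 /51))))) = 371512885380 /409896829441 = 0.91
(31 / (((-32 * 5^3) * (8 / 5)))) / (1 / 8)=-31 / 800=-0.04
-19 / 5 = -3.80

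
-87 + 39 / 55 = -4746 / 55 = -86.29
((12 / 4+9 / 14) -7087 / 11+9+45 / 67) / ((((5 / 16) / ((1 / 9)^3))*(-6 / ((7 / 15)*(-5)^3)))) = -130204540 / 4835457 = -26.93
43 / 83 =0.52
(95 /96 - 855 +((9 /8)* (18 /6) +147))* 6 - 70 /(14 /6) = -68029 /16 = -4251.81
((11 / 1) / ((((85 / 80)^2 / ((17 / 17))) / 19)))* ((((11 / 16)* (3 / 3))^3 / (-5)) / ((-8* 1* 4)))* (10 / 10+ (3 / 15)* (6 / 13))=0.41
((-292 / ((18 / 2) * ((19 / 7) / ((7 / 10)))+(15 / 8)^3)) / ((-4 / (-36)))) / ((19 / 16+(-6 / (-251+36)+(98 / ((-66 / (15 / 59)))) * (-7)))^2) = -4.26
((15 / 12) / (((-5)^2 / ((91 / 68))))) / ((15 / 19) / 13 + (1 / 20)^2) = 112385 / 106199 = 1.06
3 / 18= 1 / 6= 0.17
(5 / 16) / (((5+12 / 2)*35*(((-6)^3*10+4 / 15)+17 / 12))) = -15 / 39885692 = -0.00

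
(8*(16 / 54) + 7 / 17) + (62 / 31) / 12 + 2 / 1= 4543 / 918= 4.95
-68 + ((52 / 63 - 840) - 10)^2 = 2861766112 / 3969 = 721029.51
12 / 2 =6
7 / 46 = 0.15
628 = 628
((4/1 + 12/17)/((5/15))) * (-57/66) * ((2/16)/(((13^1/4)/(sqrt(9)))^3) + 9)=-45574920/410839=-110.93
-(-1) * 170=170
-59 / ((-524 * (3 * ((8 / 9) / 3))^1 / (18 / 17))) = 4779 / 35632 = 0.13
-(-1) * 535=535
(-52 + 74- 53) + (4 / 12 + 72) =124 / 3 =41.33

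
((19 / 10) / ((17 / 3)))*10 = 57 / 17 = 3.35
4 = 4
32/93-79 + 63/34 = -242851/3162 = -76.80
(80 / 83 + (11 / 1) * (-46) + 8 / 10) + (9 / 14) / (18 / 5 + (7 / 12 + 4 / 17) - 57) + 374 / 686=-3845466218387 / 7634389385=-503.70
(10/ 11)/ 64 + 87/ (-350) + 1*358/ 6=10983089/ 184800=59.43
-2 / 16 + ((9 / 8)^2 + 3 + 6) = 649 / 64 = 10.14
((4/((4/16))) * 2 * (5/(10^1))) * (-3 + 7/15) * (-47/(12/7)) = 50008/45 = 1111.29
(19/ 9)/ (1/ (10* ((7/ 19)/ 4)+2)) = 37/ 6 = 6.17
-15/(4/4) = -15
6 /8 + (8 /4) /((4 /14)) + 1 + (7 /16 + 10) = 307 /16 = 19.19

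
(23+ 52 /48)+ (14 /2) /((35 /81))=2417 /60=40.28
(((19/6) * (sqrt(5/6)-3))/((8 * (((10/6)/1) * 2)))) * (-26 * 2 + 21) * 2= 15.37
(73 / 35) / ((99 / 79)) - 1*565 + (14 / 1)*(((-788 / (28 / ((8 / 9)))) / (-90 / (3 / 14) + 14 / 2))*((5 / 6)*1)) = -49294738 / 87615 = -562.63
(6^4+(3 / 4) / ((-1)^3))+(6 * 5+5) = 5321 / 4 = 1330.25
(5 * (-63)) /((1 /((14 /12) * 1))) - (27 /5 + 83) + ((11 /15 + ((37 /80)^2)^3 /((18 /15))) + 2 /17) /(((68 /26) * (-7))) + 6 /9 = -193154403360725463 /424253849600000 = -455.28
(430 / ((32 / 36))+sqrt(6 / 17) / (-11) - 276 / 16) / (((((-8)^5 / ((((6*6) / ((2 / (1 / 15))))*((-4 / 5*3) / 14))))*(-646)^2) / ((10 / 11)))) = 8397 / 1316181278720 - 9*sqrt(102) / 123062949560320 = 0.00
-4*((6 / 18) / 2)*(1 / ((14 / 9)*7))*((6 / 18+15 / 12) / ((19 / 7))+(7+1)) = -103 / 196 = -0.53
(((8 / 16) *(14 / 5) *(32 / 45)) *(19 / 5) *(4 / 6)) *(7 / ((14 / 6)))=8512 / 1125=7.57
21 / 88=0.24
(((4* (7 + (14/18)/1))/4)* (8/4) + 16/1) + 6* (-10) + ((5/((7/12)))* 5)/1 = 908/63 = 14.41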